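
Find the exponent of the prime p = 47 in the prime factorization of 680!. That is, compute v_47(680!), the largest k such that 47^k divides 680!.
v_47(680!) = 14

Legendre's formula: v_p(n!) = Σ_{k ≥ 1} ⌊n / p^k⌋. For p = 47, n = 680, the terms are:
  ⌊680/47^1⌋ = ⌊680/47⌋ = 14
(the next term ⌊680/47^2⌋ = 0, terminating the sum). Summing: v_47(680!) = 14 = 14.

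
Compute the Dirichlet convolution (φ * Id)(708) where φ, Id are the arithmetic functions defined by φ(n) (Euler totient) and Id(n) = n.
(φ * Id)(708) = 4680

Divisors of 708: [1, 2, 3, 4, 6, 12, 59, 118, 177, 236, 354, 708]. For each d | 708:
  d = 1: φ(1) · Id(708/1) = 1 · 708 = 708
  d = 2: φ(2) · Id(708/2) = 1 · 354 = 354
  d = 3: φ(3) · Id(708/3) = 2 · 236 = 472
  d = 4: φ(4) · Id(708/4) = 2 · 177 = 354
  d = 6: φ(6) · Id(708/6) = 2 · 118 = 236
  d = 12: φ(12) · Id(708/12) = 4 · 59 = 236
  d = 59: φ(59) · Id(708/59) = 58 · 12 = 696
  d = 118: φ(118) · Id(708/118) = 58 · 6 = 348
  d = 177: φ(177) · Id(708/177) = 116 · 4 = 464
  d = 236: φ(236) · Id(708/236) = 116 · 3 = 348
  d = 354: φ(354) · Id(708/354) = 116 · 2 = 232
  d = 708: φ(708) · Id(708/708) = 232 · 1 = 232
Summing: (φ * Id)(708) = 708 + 354 + 472 + 354 + 236 + 236 + 696 + 348 + 464 + 348 + 232 + 232 = 4680.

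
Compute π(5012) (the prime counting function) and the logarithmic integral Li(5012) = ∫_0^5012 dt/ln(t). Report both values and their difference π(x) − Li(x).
π(5012) = 672;  Li(5012) ≈ 685.69;  π(x) − Li(x) ≈ -13.69.

Direct count of primes ≤ 5012 gives π(5012) = 672. Numerical evaluation of the logarithmic integral gives Li(5012) ≈ 685.69. The difference π(x) − Li(x) ≈ -13.69 is typically negative for small/moderate x (Li(x) overestimates), though Littlewood's theorem shows this sign changes infinitely often.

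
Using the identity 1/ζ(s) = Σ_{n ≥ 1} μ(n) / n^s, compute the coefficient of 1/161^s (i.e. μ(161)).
μ(161) = 1

Factor n = 161 = 7 · 23. μ(n) = 0 if any exponent ≥ 2 (not squarefree); otherwise μ(n) = (−1)^{ω(n)} where ω(n) is the number of distinct prime factors. Applying: μ(161) = 1.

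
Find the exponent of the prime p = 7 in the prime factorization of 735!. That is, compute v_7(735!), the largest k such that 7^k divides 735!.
v_7(735!) = 122

Legendre's formula: v_p(n!) = Σ_{k ≥ 1} ⌊n / p^k⌋. For p = 7, n = 735, the terms are:
  ⌊735/7^1⌋ = ⌊735/7⌋ = 105
  ⌊735/7^2⌋ = ⌊735/49⌋ = 15
  ⌊735/7^3⌋ = ⌊735/343⌋ = 2
(the next term ⌊735/7^4⌋ = 0, terminating the sum). Summing: v_7(735!) = 105 + 15 + 2 = 122.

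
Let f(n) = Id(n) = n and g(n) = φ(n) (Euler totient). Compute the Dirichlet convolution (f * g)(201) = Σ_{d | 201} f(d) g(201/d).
(Id * φ)(201) = 665

Divisors of 201: [1, 3, 67, 201]. For each d | 201:
  d = 1: Id(1) · φ(201/1) = 1 · 132 = 132
  d = 3: Id(3) · φ(201/3) = 3 · 66 = 198
  d = 67: Id(67) · φ(201/67) = 67 · 2 = 134
  d = 201: Id(201) · φ(201/201) = 201 · 1 = 201
Summing: (Id * φ)(201) = 132 + 198 + 134 + 201 = 665.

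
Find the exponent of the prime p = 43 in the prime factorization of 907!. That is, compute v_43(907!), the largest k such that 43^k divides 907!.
v_43(907!) = 21

Legendre's formula: v_p(n!) = Σ_{k ≥ 1} ⌊n / p^k⌋. For p = 43, n = 907, the terms are:
  ⌊907/43^1⌋ = ⌊907/43⌋ = 21
(the next term ⌊907/43^2⌋ = 0, terminating the sum). Summing: v_43(907!) = 21 = 21.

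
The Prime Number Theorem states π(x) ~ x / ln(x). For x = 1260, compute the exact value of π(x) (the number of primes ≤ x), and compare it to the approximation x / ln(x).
π(1260) = 205;  x/ln(x) ≈ 176.50;  relative error ≈ 13.90%.

Directly count primes up to 1260: π(1260) = 205. The PNT approximation gives 1260/ln(1260) ≈ 1260/7.13887 ≈ 176.50. Relative error (π(x) − x/ln(x)) / π(x) ≈ 13.90%; the approximation is known to undercount slightly (Li(x) is a better estimate).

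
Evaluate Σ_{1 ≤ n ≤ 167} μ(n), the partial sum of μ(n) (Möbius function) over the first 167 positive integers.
Σ_{n ≤ 167} μ(n) = -1

Compute μ(n) for each 1 ≤ n ≤ 167: μ(1) = 1, μ(2) = -1, μ(3) = -1, μ(4) = 0, μ(5) = -1, μ(6) = 1, μ(7) = -1, μ(8) = 0, μ(9) = 0, μ(10) = 1, μ(11) = -1, μ(12) = 0, μ(13) = -1, μ(14) = 1, μ(15) = 1, μ(16) = 0, μ(17) = -1, μ(18) = 0, μ(19) = -1, μ(20) = 0, μ(21) = 1, μ(22) = 1, μ(23) = -1, μ(24) = 0, μ(25) = 0, μ(26) = 1, μ(27) = 0, μ(28) = 0, μ(29) = -1, μ(30) = -1, μ(31) = -1, μ(32) = 0, μ(33) = 1, μ(34) = 1, μ(35) = 1, μ(36) = 0, μ(37) = -1, μ(38) = 1, μ(39) = 1, μ(40) = 0, μ(41) = -1, μ(42) = -1, μ(43) = -1, μ(44) = 0, μ(45) = 0, μ(46) = 1, μ(47) = -1, μ(48) = 0, μ(49) = 0, μ(50) = 0, μ(51) = 1, μ(52) = 0, μ(53) = -1, μ(54) = 0, μ(55) = 1, μ(56) = 0, μ(57) = 1, μ(58) = 1, μ(59) = -1, μ(60) = 0, μ(61) = -1, μ(62) = 1, μ(63) = 0, μ(64) = 0, μ(65) = 1, μ(66) = -1, μ(67) = -1, μ(68) = 0, μ(69) = 1, μ(70) = -1, μ(71) = -1, μ(72) = 0, μ(73) = -1, μ(74) = 1, μ(75) = 0, μ(76) = 0, μ(77) = 1, μ(78) = -1, μ(79) = -1, μ(80) = 0, μ(81) = 0, μ(82) = 1, μ(83) = -1, μ(84) = 0, μ(85) = 1, μ(86) = 1, μ(87) = 1, μ(88) = 0, μ(89) = -1, μ(90) = 0, μ(91) = 1, μ(92) = 0, μ(93) = 1, μ(94) = 1, μ(95) = 1, μ(96) = 0, μ(97) = -1, μ(98) = 0, μ(99) = 0, μ(100) = 0, μ(101) = -1, μ(102) = -1, μ(103) = -1, μ(104) = 0, μ(105) = -1, μ(106) = 1, μ(107) = -1, μ(108) = 0, μ(109) = -1, μ(110) = -1, μ(111) = 1, μ(112) = 0, μ(113) = -1, μ(114) = -1, μ(115) = 1, μ(116) = 0, μ(117) = 0, μ(118) = 1, μ(119) = 1, μ(120) = 0, μ(121) = 0, μ(122) = 1, μ(123) = 1, μ(124) = 0, μ(125) = 0, μ(126) = 0, μ(127) = -1, μ(128) = 0, μ(129) = 1, μ(130) = -1, μ(131) = -1, μ(132) = 0, μ(133) = 1, μ(134) = 1, μ(135) = 0, μ(136) = 0, μ(137) = -1, μ(138) = -1, μ(139) = -1, μ(140) = 0, μ(141) = 1, μ(142) = 1, μ(143) = 1, μ(144) = 0, μ(145) = 1, μ(146) = 1, μ(147) = 0, μ(148) = 0, μ(149) = -1, μ(150) = 0, μ(151) = -1, μ(152) = 0, μ(153) = 0, μ(154) = -1, μ(155) = 1, μ(156) = 0, μ(157) = -1, μ(158) = 1, μ(159) = 1, μ(160) = 0, μ(161) = 1, μ(162) = 0, μ(163) = -1, μ(164) = 0, μ(165) = -1, μ(166) = 1, μ(167) = -1. Summing all 167 values: -1. (Mertens function M(x) = Σ_{n ≤ x} μ(n); on average M(x) should be small (PNT ⟺ M(x) = o(x)).)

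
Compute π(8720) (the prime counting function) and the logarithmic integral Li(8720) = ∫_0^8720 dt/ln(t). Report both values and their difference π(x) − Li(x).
π(8720) = 1087;  Li(8720) ≈ 1106.14;  π(x) − Li(x) ≈ -19.14.

Direct count of primes ≤ 8720 gives π(8720) = 1087. Numerical evaluation of the logarithmic integral gives Li(8720) ≈ 1106.14. The difference π(x) − Li(x) ≈ -19.14 is typically negative for small/moderate x (Li(x) overestimates), though Littlewood's theorem shows this sign changes infinitely often.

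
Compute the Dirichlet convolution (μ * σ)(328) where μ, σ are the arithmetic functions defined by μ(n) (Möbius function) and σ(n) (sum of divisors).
(μ * σ)(328) = 328

Divisors of 328: [1, 2, 4, 8, 41, 82, 164, 328]. For each d | 328:
  d = 1: μ(1) · σ(328/1) = 1 · 630 = 630
  d = 2: μ(2) · σ(328/2) = -1 · 294 = -294
  d = 4: μ(4) · σ(328/4) = 0 · 126 = 0
  d = 8: μ(8) · σ(328/8) = 0 · 42 = 0
  d = 41: μ(41) · σ(328/41) = -1 · 15 = -15
  d = 82: μ(82) · σ(328/82) = 1 · 7 = 7
  d = 164: μ(164) · σ(328/164) = 0 · 3 = 0
  d = 328: μ(328) · σ(328/328) = 0 · 1 = 0
Summing: (μ * σ)(328) = 630 + -294 + 0 + 0 + -15 + 7 + 0 + 0 = 328.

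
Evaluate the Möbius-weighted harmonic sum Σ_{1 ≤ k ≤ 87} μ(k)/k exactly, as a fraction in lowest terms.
Σ μ(k)/k = 2609341595728673683821147444809/267064515689275851355624017992790

Values of μ(k) for 1 ≤ k ≤ 87: μ(1) = 1, μ(2) = -1, μ(3) = -1, μ(5) = -1, μ(6) = 1, μ(7) = -1, μ(10) = 1, μ(11) = -1, μ(13) = -1, μ(14) = 1, μ(15) = 1, μ(17) = -1, μ(19) = -1, μ(21) = 1, μ(22) = 1, μ(23) = -1, μ(26) = 1, μ(29) = -1, μ(30) = -1, μ(31) = -1, μ(33) = 1, μ(34) = 1, μ(35) = 1, μ(37) = -1, μ(38) = 1, μ(39) = 1, μ(41) = -1, μ(42) = -1, μ(43) = -1, μ(46) = 1, μ(47) = -1, μ(51) = 1, μ(53) = -1, μ(55) = 1, μ(57) = 1, μ(58) = 1, μ(59) = -1, μ(61) = -1, μ(62) = 1, μ(65) = 1, μ(66) = -1, μ(67) = -1, μ(69) = 1, μ(70) = -1, μ(71) = -1, μ(73) = -1, μ(74) = 1, μ(77) = 1, μ(78) = -1, μ(79) = -1, μ(82) = 1, μ(83) = -1, μ(85) = 1, μ(86) = 1, μ(87) = 1, with μ = 0 on non-squarefree integers. Summing μ(k)/k for k where μ(k) ≠ 0 gives 2609341595728673683821147444809/267064515689275851355624017992790 ≈ 0.0098. (PNT ⟺ this sum → 0 as n → ∞.)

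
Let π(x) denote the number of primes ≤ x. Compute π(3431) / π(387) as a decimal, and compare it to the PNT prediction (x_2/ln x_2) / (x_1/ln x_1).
π(3431)/π(387) = 480/76 ≈ 6.3158;  PNT prediction ≈ 6.4891.

π(387) = 76 and π(3431) = 480, so π(3431)/π(387) ≈ 6.3158. The PNT-predicted ratio is (3431/ln(3431)) / (387/ln(387)) ≈ 6.4891. The two agree to within a few percent, as expected.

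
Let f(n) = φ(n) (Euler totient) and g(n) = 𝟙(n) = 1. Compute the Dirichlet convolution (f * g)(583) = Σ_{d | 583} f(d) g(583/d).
(φ * 𝟙)(583) = 583

Divisors of 583: [1, 11, 53, 583]. For each d | 583:
  d = 1: φ(1) · 𝟙(583/1) = 1 · 1 = 1
  d = 11: φ(11) · 𝟙(583/11) = 10 · 1 = 10
  d = 53: φ(53) · 𝟙(583/53) = 52 · 1 = 52
  d = 583: φ(583) · 𝟙(583/583) = 520 · 1 = 520
Summing: (φ * 𝟙)(583) = 1 + 10 + 52 + 520 = 583.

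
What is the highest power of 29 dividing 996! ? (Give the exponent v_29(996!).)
v_29(996!) = 35

Legendre's formula: v_p(n!) = Σ_{k ≥ 1} ⌊n / p^k⌋. For p = 29, n = 996, the terms are:
  ⌊996/29^1⌋ = ⌊996/29⌋ = 34
  ⌊996/29^2⌋ = ⌊996/841⌋ = 1
(the next term ⌊996/29^3⌋ = 0, terminating the sum). Summing: v_29(996!) = 34 + 1 = 35.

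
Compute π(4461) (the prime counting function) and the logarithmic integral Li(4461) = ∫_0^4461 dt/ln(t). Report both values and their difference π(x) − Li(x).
π(4461) = 606;  Li(4461) ≈ 620.58;  π(x) − Li(x) ≈ -14.58.

Direct count of primes ≤ 4461 gives π(4461) = 606. Numerical evaluation of the logarithmic integral gives Li(4461) ≈ 620.58. The difference π(x) − Li(x) ≈ -14.58 is typically negative for small/moderate x (Li(x) overestimates), though Littlewood's theorem shows this sign changes infinitely often.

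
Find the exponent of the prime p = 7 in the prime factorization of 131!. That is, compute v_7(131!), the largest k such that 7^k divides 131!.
v_7(131!) = 20

Legendre's formula: v_p(n!) = Σ_{k ≥ 1} ⌊n / p^k⌋. For p = 7, n = 131, the terms are:
  ⌊131/7^1⌋ = ⌊131/7⌋ = 18
  ⌊131/7^2⌋ = ⌊131/49⌋ = 2
(the next term ⌊131/7^3⌋ = 0, terminating the sum). Summing: v_7(131!) = 18 + 2 = 20.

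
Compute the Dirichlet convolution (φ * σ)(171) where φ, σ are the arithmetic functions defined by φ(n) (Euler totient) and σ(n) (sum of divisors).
(φ * σ)(171) = 1026

Divisors of 171: [1, 3, 9, 19, 57, 171]. For each d | 171:
  d = 1: φ(1) · σ(171/1) = 1 · 260 = 260
  d = 3: φ(3) · σ(171/3) = 2 · 80 = 160
  d = 9: φ(9) · σ(171/9) = 6 · 20 = 120
  d = 19: φ(19) · σ(171/19) = 18 · 13 = 234
  d = 57: φ(57) · σ(171/57) = 36 · 4 = 144
  d = 171: φ(171) · σ(171/171) = 108 · 1 = 108
Summing: (φ * σ)(171) = 260 + 160 + 120 + 234 + 144 + 108 = 1026.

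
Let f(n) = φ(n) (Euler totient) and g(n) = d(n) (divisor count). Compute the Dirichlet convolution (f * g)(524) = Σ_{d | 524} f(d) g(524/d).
(φ * d)(524) = 924

Divisors of 524: [1, 2, 4, 131, 262, 524]. For each d | 524:
  d = 1: φ(1) · d(524/1) = 1 · 6 = 6
  d = 2: φ(2) · d(524/2) = 1 · 4 = 4
  d = 4: φ(4) · d(524/4) = 2 · 2 = 4
  d = 131: φ(131) · d(524/131) = 130 · 3 = 390
  d = 262: φ(262) · d(524/262) = 130 · 2 = 260
  d = 524: φ(524) · d(524/524) = 260 · 1 = 260
Summing: (φ * d)(524) = 6 + 4 + 4 + 390 + 260 + 260 = 924.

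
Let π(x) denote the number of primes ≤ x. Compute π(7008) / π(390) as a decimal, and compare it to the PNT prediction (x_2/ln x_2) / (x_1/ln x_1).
π(7008)/π(390) = 901/77 ≈ 11.7013;  PNT prediction ≈ 12.1072.

π(390) = 77 and π(7008) = 901, so π(7008)/π(390) ≈ 11.7013. The PNT-predicted ratio is (7008/ln(7008)) / (390/ln(390)) ≈ 12.1072. The two agree to within a few percent, as expected.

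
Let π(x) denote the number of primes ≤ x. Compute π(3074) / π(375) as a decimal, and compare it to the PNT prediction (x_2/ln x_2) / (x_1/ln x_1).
π(3074)/π(375) = 439/74 ≈ 5.9324;  PNT prediction ≈ 6.0499.

π(375) = 74 and π(3074) = 439, so π(3074)/π(375) ≈ 5.9324. The PNT-predicted ratio is (3074/ln(3074)) / (375/ln(375)) ≈ 6.0499. The two agree to within a few percent, as expected.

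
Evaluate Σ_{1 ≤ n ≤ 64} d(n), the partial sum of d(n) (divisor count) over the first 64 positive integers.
Σ_{n ≤ 64} d(n) = 280

Compute d(n) for each 1 ≤ n ≤ 64: d(1) = 1, d(2) = 2, d(3) = 2, d(4) = 3, d(5) = 2, d(6) = 4, d(7) = 2, d(8) = 4, d(9) = 3, d(10) = 4, d(11) = 2, d(12) = 6, d(13) = 2, d(14) = 4, d(15) = 4, d(16) = 5, d(17) = 2, d(18) = 6, d(19) = 2, d(20) = 6, d(21) = 4, d(22) = 4, d(23) = 2, d(24) = 8, d(25) = 3, d(26) = 4, d(27) = 4, d(28) = 6, d(29) = 2, d(30) = 8, d(31) = 2, d(32) = 6, d(33) = 4, d(34) = 4, d(35) = 4, d(36) = 9, d(37) = 2, d(38) = 4, d(39) = 4, d(40) = 8, d(41) = 2, d(42) = 8, d(43) = 2, d(44) = 6, d(45) = 6, d(46) = 4, d(47) = 2, d(48) = 10, d(49) = 3, d(50) = 6, d(51) = 4, d(52) = 6, d(53) = 2, d(54) = 8, d(55) = 4, d(56) = 8, d(57) = 4, d(58) = 4, d(59) = 2, d(60) = 12, d(61) = 2, d(62) = 4, d(63) = 6, d(64) = 7. Summing all 64 values: 280. (Dirichlet's divisor formula: Σ_{n ≤ x} d(n) = x ln(x) + (2γ − 1) x + O(√x). For x = 64, the asymptotic estimate is ≈ 276.05.)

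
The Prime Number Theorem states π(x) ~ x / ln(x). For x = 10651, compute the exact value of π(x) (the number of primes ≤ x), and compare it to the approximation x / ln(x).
π(10651) = 1299;  x/ln(x) ≈ 1148.55;  relative error ≈ 11.58%.

Directly count primes up to 10651: π(10651) = 1299. The PNT approximation gives 10651/ln(10651) ≈ 10651/9.27341 ≈ 1148.55. Relative error (π(x) − x/ln(x)) / π(x) ≈ 11.58%; the approximation is known to undercount slightly (Li(x) is a better estimate).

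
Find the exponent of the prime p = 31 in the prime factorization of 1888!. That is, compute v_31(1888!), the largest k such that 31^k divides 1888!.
v_31(1888!) = 61

Legendre's formula: v_p(n!) = Σ_{k ≥ 1} ⌊n / p^k⌋. For p = 31, n = 1888, the terms are:
  ⌊1888/31^1⌋ = ⌊1888/31⌋ = 60
  ⌊1888/31^2⌋ = ⌊1888/961⌋ = 1
(the next term ⌊1888/31^3⌋ = 0, terminating the sum). Summing: v_31(1888!) = 60 + 1 = 61.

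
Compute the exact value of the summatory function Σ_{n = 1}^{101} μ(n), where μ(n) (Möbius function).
Σ_{n ≤ 101} μ(n) = 0

Compute μ(n) for each 1 ≤ n ≤ 101: μ(1) = 1, μ(2) = -1, μ(3) = -1, μ(4) = 0, μ(5) = -1, μ(6) = 1, μ(7) = -1, μ(8) = 0, μ(9) = 0, μ(10) = 1, μ(11) = -1, μ(12) = 0, μ(13) = -1, μ(14) = 1, μ(15) = 1, μ(16) = 0, μ(17) = -1, μ(18) = 0, μ(19) = -1, μ(20) = 0, μ(21) = 1, μ(22) = 1, μ(23) = -1, μ(24) = 0, μ(25) = 0, μ(26) = 1, μ(27) = 0, μ(28) = 0, μ(29) = -1, μ(30) = -1, μ(31) = -1, μ(32) = 0, μ(33) = 1, μ(34) = 1, μ(35) = 1, μ(36) = 0, μ(37) = -1, μ(38) = 1, μ(39) = 1, μ(40) = 0, μ(41) = -1, μ(42) = -1, μ(43) = -1, μ(44) = 0, μ(45) = 0, μ(46) = 1, μ(47) = -1, μ(48) = 0, μ(49) = 0, μ(50) = 0, μ(51) = 1, μ(52) = 0, μ(53) = -1, μ(54) = 0, μ(55) = 1, μ(56) = 0, μ(57) = 1, μ(58) = 1, μ(59) = -1, μ(60) = 0, μ(61) = -1, μ(62) = 1, μ(63) = 0, μ(64) = 0, μ(65) = 1, μ(66) = -1, μ(67) = -1, μ(68) = 0, μ(69) = 1, μ(70) = -1, μ(71) = -1, μ(72) = 0, μ(73) = -1, μ(74) = 1, μ(75) = 0, μ(76) = 0, μ(77) = 1, μ(78) = -1, μ(79) = -1, μ(80) = 0, μ(81) = 0, μ(82) = 1, μ(83) = -1, μ(84) = 0, μ(85) = 1, μ(86) = 1, μ(87) = 1, μ(88) = 0, μ(89) = -1, μ(90) = 0, μ(91) = 1, μ(92) = 0, μ(93) = 1, μ(94) = 1, μ(95) = 1, μ(96) = 0, μ(97) = -1, μ(98) = 0, μ(99) = 0, μ(100) = 0, μ(101) = -1. Summing all 101 values: 0. (Mertens function M(x) = Σ_{n ≤ x} μ(n); on average M(x) should be small (PNT ⟺ M(x) = o(x)).)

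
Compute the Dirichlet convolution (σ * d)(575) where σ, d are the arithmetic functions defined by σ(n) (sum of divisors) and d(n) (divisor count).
(σ * d)(575) = 1196

Divisors of 575: [1, 5, 23, 25, 115, 575]. For each d | 575:
  d = 1: σ(1) · d(575/1) = 1 · 6 = 6
  d = 5: σ(5) · d(575/5) = 6 · 4 = 24
  d = 23: σ(23) · d(575/23) = 24 · 3 = 72
  d = 25: σ(25) · d(575/25) = 31 · 2 = 62
  d = 115: σ(115) · d(575/115) = 144 · 2 = 288
  d = 575: σ(575) · d(575/575) = 744 · 1 = 744
Summing: (σ * d)(575) = 6 + 24 + 72 + 62 + 288 + 744 = 1196.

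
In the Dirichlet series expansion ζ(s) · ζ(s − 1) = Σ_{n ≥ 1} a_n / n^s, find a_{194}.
σ(194) = 294

In the product (Σ m^0/m^s)(Σ k / k^s) = Σ (Σ_{d | n} d) / n^s, the coefficient of 1/n^s is σ(n) = Σ_{d | n} d. For n = 194, divisors are [1, 2, 97, 194]; summing: σ(194) = 294.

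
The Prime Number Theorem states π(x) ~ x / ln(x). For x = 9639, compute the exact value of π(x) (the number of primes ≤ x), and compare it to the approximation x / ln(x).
π(9639) = 1190;  x/ln(x) ≈ 1050.74;  relative error ≈ 11.70%.

Directly count primes up to 9639: π(9639) = 1190. The PNT approximation gives 9639/ln(9639) ≈ 9639/9.17357 ≈ 1050.74. Relative error (π(x) − x/ln(x)) / π(x) ≈ 11.70%; the approximation is known to undercount slightly (Li(x) is a better estimate).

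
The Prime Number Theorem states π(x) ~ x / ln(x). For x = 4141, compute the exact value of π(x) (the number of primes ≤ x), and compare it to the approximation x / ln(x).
π(4141) = 570;  x/ln(x) ≈ 497.20;  relative error ≈ 12.77%.

Directly count primes up to 4141: π(4141) = 570. The PNT approximation gives 4141/ln(4141) ≈ 4141/8.32869 ≈ 497.20. Relative error (π(x) − x/ln(x)) / π(x) ≈ 12.77%; the approximation is known to undercount slightly (Li(x) is a better estimate).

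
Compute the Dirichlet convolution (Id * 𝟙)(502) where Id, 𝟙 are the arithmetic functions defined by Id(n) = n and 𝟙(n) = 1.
(Id * 𝟙)(502) = 756

Divisors of 502: [1, 2, 251, 502]. For each d | 502:
  d = 1: Id(1) · 𝟙(502/1) = 1 · 1 = 1
  d = 2: Id(2) · 𝟙(502/2) = 2 · 1 = 2
  d = 251: Id(251) · 𝟙(502/251) = 251 · 1 = 251
  d = 502: Id(502) · 𝟙(502/502) = 502 · 1 = 502
Summing: (Id * 𝟙)(502) = 1 + 2 + 251 + 502 = 756.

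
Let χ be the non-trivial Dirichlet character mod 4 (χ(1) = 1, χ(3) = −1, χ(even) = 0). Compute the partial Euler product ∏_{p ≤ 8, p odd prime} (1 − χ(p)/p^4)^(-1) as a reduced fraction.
∏ = 40516875/40968512

The odd primes p ≤ 8 are [3, 5, 7]. For each, χ(p) = 1 if p ≡ 1 mod 4, χ(p) = −1 if p ≡ 3 mod 4. Taking (1 − χ(p)/p^4)^(-1) = p^4/(p^4 − χ(p)): (1 − (-1)/3^4)^(-1) · (1 − (1)/5^4)^(-1) · (1 − (-1)/7^4)^(-1) = 40516875/40968512.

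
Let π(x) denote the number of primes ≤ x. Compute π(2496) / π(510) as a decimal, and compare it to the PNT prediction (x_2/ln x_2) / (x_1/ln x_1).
π(2496)/π(510) = 367/97 ≈ 3.7835;  PNT prediction ≈ 3.9006.

π(510) = 97 and π(2496) = 367, so π(2496)/π(510) ≈ 3.7835. The PNT-predicted ratio is (2496/ln(2496)) / (510/ln(510)) ≈ 3.9006. The two agree to within a few percent, as expected.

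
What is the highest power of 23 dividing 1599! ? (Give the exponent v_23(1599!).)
v_23(1599!) = 72

Legendre's formula: v_p(n!) = Σ_{k ≥ 1} ⌊n / p^k⌋. For p = 23, n = 1599, the terms are:
  ⌊1599/23^1⌋ = ⌊1599/23⌋ = 69
  ⌊1599/23^2⌋ = ⌊1599/529⌋ = 3
(the next term ⌊1599/23^3⌋ = 0, terminating the sum). Summing: v_23(1599!) = 69 + 3 = 72.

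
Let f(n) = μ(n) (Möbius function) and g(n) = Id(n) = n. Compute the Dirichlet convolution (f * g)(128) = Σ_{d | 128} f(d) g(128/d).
(μ * Id)(128) = 64

Divisors of 128: [1, 2, 4, 8, 16, 32, 64, 128]. For each d | 128:
  d = 1: μ(1) · Id(128/1) = 1 · 128 = 128
  d = 2: μ(2) · Id(128/2) = -1 · 64 = -64
  d = 4: μ(4) · Id(128/4) = 0 · 32 = 0
  d = 8: μ(8) · Id(128/8) = 0 · 16 = 0
  d = 16: μ(16) · Id(128/16) = 0 · 8 = 0
  d = 32: μ(32) · Id(128/32) = 0 · 4 = 0
  d = 64: μ(64) · Id(128/64) = 0 · 2 = 0
  d = 128: μ(128) · Id(128/128) = 0 · 1 = 0
Summing: (μ * Id)(128) = 128 + -64 + 0 + 0 + 0 + 0 + 0 + 0 = 64.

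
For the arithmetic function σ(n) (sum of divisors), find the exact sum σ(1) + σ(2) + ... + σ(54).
Σ_{n ≤ 54} σ(n) = 2424

Compute σ(n) for each 1 ≤ n ≤ 54: σ(1) = 1, σ(2) = 3, σ(3) = 4, σ(4) = 7, σ(5) = 6, σ(6) = 12, σ(7) = 8, σ(8) = 15, σ(9) = 13, σ(10) = 18, σ(11) = 12, σ(12) = 28, σ(13) = 14, σ(14) = 24, σ(15) = 24, σ(16) = 31, σ(17) = 18, σ(18) = 39, σ(19) = 20, σ(20) = 42, σ(21) = 32, σ(22) = 36, σ(23) = 24, σ(24) = 60, σ(25) = 31, σ(26) = 42, σ(27) = 40, σ(28) = 56, σ(29) = 30, σ(30) = 72, σ(31) = 32, σ(32) = 63, σ(33) = 48, σ(34) = 54, σ(35) = 48, σ(36) = 91, σ(37) = 38, σ(38) = 60, σ(39) = 56, σ(40) = 90, σ(41) = 42, σ(42) = 96, σ(43) = 44, σ(44) = 84, σ(45) = 78, σ(46) = 72, σ(47) = 48, σ(48) = 124, σ(49) = 57, σ(50) = 93, σ(51) = 72, σ(52) = 98, σ(53) = 54, σ(54) = 120. Summing all 54 values: 2424. (Average order: Σ_{n ≤ x} σ(n) ~ (π²/12) x². For x = 54, (π²/12)·54² ≈ 2398.31.)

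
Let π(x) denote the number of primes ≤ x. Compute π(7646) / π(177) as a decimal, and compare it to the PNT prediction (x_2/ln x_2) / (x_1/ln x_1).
π(7646)/π(177) = 970/40 ≈ 24.2500;  PNT prediction ≈ 25.0055.

π(177) = 40 and π(7646) = 970, so π(7646)/π(177) ≈ 24.2500. The PNT-predicted ratio is (7646/ln(7646)) / (177/ln(177)) ≈ 25.0055. The two agree to within a few percent, as expected.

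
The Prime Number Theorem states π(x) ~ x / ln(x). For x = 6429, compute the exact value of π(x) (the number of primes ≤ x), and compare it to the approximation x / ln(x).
π(6429) = 836;  x/ln(x) ≈ 733.19;  relative error ≈ 12.30%.

Directly count primes up to 6429: π(6429) = 836. The PNT approximation gives 6429/ln(6429) ≈ 6429/8.76857 ≈ 733.19. Relative error (π(x) − x/ln(x)) / π(x) ≈ 12.30%; the approximation is known to undercount slightly (Li(x) is a better estimate).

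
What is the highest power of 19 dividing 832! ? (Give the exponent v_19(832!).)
v_19(832!) = 45

Legendre's formula: v_p(n!) = Σ_{k ≥ 1} ⌊n / p^k⌋. For p = 19, n = 832, the terms are:
  ⌊832/19^1⌋ = ⌊832/19⌋ = 43
  ⌊832/19^2⌋ = ⌊832/361⌋ = 2
(the next term ⌊832/19^3⌋ = 0, terminating the sum). Summing: v_19(832!) = 43 + 2 = 45.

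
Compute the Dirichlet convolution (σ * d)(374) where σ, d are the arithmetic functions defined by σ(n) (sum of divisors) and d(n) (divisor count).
(σ * d)(374) = 1400

Divisors of 374: [1, 2, 11, 17, 22, 34, 187, 374]. For each d | 374:
  d = 1: σ(1) · d(374/1) = 1 · 8 = 8
  d = 2: σ(2) · d(374/2) = 3 · 4 = 12
  d = 11: σ(11) · d(374/11) = 12 · 4 = 48
  d = 17: σ(17) · d(374/17) = 18 · 4 = 72
  d = 22: σ(22) · d(374/22) = 36 · 2 = 72
  d = 34: σ(34) · d(374/34) = 54 · 2 = 108
  d = 187: σ(187) · d(374/187) = 216 · 2 = 432
  d = 374: σ(374) · d(374/374) = 648 · 1 = 648
Summing: (σ * d)(374) = 8 + 12 + 48 + 72 + 72 + 108 + 432 + 648 = 1400.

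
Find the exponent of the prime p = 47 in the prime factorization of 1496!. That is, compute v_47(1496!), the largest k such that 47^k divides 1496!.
v_47(1496!) = 31

Legendre's formula: v_p(n!) = Σ_{k ≥ 1} ⌊n / p^k⌋. For p = 47, n = 1496, the terms are:
  ⌊1496/47^1⌋ = ⌊1496/47⌋ = 31
(the next term ⌊1496/47^2⌋ = 0, terminating the sum). Summing: v_47(1496!) = 31 = 31.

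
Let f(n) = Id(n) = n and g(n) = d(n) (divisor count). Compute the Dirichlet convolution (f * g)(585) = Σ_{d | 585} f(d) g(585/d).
(Id * d)(585) = 1890

Divisors of 585: [1, 3, 5, 9, 13, 15, 39, 45, 65, 117, 195, 585]. For each d | 585:
  d = 1: Id(1) · d(585/1) = 1 · 12 = 12
  d = 3: Id(3) · d(585/3) = 3 · 8 = 24
  d = 5: Id(5) · d(585/5) = 5 · 6 = 30
  d = 9: Id(9) · d(585/9) = 9 · 4 = 36
  d = 13: Id(13) · d(585/13) = 13 · 6 = 78
  d = 15: Id(15) · d(585/15) = 15 · 4 = 60
  d = 39: Id(39) · d(585/39) = 39 · 4 = 156
  d = 45: Id(45) · d(585/45) = 45 · 2 = 90
  d = 65: Id(65) · d(585/65) = 65 · 3 = 195
  d = 117: Id(117) · d(585/117) = 117 · 2 = 234
  d = 195: Id(195) · d(585/195) = 195 · 2 = 390
  d = 585: Id(585) · d(585/585) = 585 · 1 = 585
Summing: (Id * d)(585) = 12 + 24 + 30 + 36 + 78 + 60 + 156 + 90 + 195 + 234 + 390 + 585 = 1890.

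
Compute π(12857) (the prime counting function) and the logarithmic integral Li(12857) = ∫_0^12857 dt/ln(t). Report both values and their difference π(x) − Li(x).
π(12857) = 1532;  Li(12857) ≈ 1552.00;  π(x) − Li(x) ≈ -20.00.

Direct count of primes ≤ 12857 gives π(12857) = 1532. Numerical evaluation of the logarithmic integral gives Li(12857) ≈ 1552.00. The difference π(x) − Li(x) ≈ -20.00 is typically negative for small/moderate x (Li(x) overestimates), though Littlewood's theorem shows this sign changes infinitely often.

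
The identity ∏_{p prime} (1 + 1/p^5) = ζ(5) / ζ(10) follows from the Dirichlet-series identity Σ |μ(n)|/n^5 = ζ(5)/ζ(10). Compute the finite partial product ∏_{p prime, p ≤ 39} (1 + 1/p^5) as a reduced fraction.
∏ = 233011615725255938572288274478934396372114341888/224936953086109917286174853620680141509079739945

The primes p ≤ 39 are [2, 3, 5, 7, 11, 13, 17, 19, 23, 29, 31, 37]. For each, (1 + 1/p^5) = (p^5 + 1)/p^5. Multiplying these fractions over p ∈ [2, 3, 5, 7, 11, 13, 17, 19, 23, 29, 31, 37] gives 233011615725255938572288274478934396372114341888/224936953086109917286174853620680141509079739945. (In the limit P → ∞ this tends to ζ(5)/ζ(10).)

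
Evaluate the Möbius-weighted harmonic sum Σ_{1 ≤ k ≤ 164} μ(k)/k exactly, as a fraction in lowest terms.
Σ μ(k)/k = 74505990747655733376890176919471583349281305895342692670863053/5766152219975951659023630035336134306565384015606066319856068810

Values of μ(k) for 1 ≤ k ≤ 164: μ(1) = 1, μ(2) = -1, μ(3) = -1, μ(5) = -1, μ(6) = 1, μ(7) = -1, μ(10) = 1, μ(11) = -1, μ(13) = -1, μ(14) = 1, μ(15) = 1, μ(17) = -1, μ(19) = -1, μ(21) = 1, μ(22) = 1, μ(23) = -1, μ(26) = 1, μ(29) = -1, μ(30) = -1, μ(31) = -1, μ(33) = 1, μ(34) = 1, μ(35) = 1, μ(37) = -1, μ(38) = 1, μ(39) = 1, μ(41) = -1, μ(42) = -1, μ(43) = -1, μ(46) = 1, μ(47) = -1, μ(51) = 1, μ(53) = -1, μ(55) = 1, μ(57) = 1, μ(58) = 1, μ(59) = -1, μ(61) = -1, μ(62) = 1, μ(65) = 1, μ(66) = -1, μ(67) = -1, μ(69) = 1, μ(70) = -1, μ(71) = -1, μ(73) = -1, μ(74) = 1, μ(77) = 1, μ(78) = -1, μ(79) = -1, μ(82) = 1, μ(83) = -1, μ(85) = 1, μ(86) = 1, μ(87) = 1, μ(89) = -1, μ(91) = 1, μ(93) = 1, μ(94) = 1, μ(95) = 1, μ(97) = -1, μ(101) = -1, μ(102) = -1, μ(103) = -1, μ(105) = -1, μ(106) = 1, μ(107) = -1, μ(109) = -1, μ(110) = -1, μ(111) = 1, μ(113) = -1, μ(114) = -1, μ(115) = 1, μ(118) = 1, μ(119) = 1, μ(122) = 1, μ(123) = 1, μ(127) = -1, μ(129) = 1, μ(130) = -1, μ(131) = -1, μ(133) = 1, μ(134) = 1, μ(137) = -1, μ(138) = -1, μ(139) = -1, μ(141) = 1, μ(142) = 1, μ(143) = 1, μ(145) = 1, μ(146) = 1, μ(149) = -1, μ(151) = -1, μ(154) = -1, μ(155) = 1, μ(157) = -1, μ(158) = 1, μ(159) = 1, μ(161) = 1, μ(163) = -1, with μ = 0 on non-squarefree integers. Summing μ(k)/k for k where μ(k) ≠ 0 gives 74505990747655733376890176919471583349281305895342692670863053/5766152219975951659023630035336134306565384015606066319856068810 ≈ 0.0129. (PNT ⟺ this sum → 0 as n → ∞.)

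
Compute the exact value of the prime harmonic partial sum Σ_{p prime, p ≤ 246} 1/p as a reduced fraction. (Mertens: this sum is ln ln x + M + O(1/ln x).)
Σ 1/p = 506873196134241441348690763593294873492730445394823722837469097176314709804649267964680634478659521/256041159035492609053110100510385311995538591998443060216114576417920917800321526504084465112487730

π(246) = 53, so the primes ≤ 246 are [2, 3, 5, 7, 11, 13, 17, 19, 23, 29, 31, 37, 41, 43, 47, 53, 59, 61, 67, 71, 73, 79, 83, 89, 97, 101, 103, 107, 109, 113, 127, 131, 137, 139, 149, 151, 157, 163, 167, 173, 179, 181, 191, 193, 197, 199, 211, 223, 227, 229, 233, 239, 241]. Summing 1/p over these primes: 506873196134241441348690763593294873492730445394823722837469097176314709804649267964680634478659521/256041159035492609053110100510385311995538591998443060216114576417920917800321526504084465112487730 ≈ 1.9797. Mertens estimate ln ln(246) + 0.2615 ≈ 1.9672.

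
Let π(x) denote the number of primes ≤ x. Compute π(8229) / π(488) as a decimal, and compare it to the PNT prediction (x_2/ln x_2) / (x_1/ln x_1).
π(8229)/π(488) = 1031/93 ≈ 11.0860;  PNT prediction ≈ 11.5785.

π(488) = 93 and π(8229) = 1031, so π(8229)/π(488) ≈ 11.0860. The PNT-predicted ratio is (8229/ln(8229)) / (488/ln(488)) ≈ 11.5785. The two agree to within a few percent, as expected.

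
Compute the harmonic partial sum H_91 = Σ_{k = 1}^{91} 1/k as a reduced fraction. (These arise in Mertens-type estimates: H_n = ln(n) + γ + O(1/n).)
H_91 = 3661081314759399341652108474601318124261/718766754945489455304472257065075294400

Direct summation: H_91 = 1 + 1/2 + ... + 1/91. The least common denominator is lcm(1, ..., 91) = 718766754945489455304472257065075294400; over this denominator the numerator is 718766754945489455304472257065075294400 + 359383377472744727652236128532537647200 + 239588918315163151768157419021691764800 + 179691688736372363826118064266268823600 + 143753350989097891060894451413015058880 + 119794459157581575884078709510845882400 + 102680964992212779329210322437867899200 + 89845844368186181913059032133134411800 + 79862972771721050589385806340563921600 + 71876675494548945530447225706507529440 + 65342432267771768664042932460461390400 + 59897229578790787942039354755422941200 + 55289750380422265792651712081928868800 + 51340482496106389664605161218933949600 + 47917783663032630353631483804338352960 + 44922922184093090956529516066567205900 + 42280397349734673841439544533239723200 + 39931486385860525294692903170281960800 + 37829829207657339752866960898161857600 + 35938337747274472765223612853253764720 + 34226988330737593109736774145955966400 + 32671216133885884332021466230230695200 + 31250728475890845882803141611525012800 + 29948614789395393971019677377711470600 + 28750670197819578212178890282603011776 + 27644875190211132896325856040964434400 + 26620990923907016863128602113521307200 + 25670241248053194832302580609466974800 + 24785060515361705355326629553968113600 + 23958891831516315176815741902169176480 + 23186024353080305009821685711776622400 + 22461461092046545478264758033283602950 + 21780810755923922888014310820153796800 + 21140198674867336920719772266619861600 + 20536192998442555865842064487573579840 + 19965743192930262647346451585140980400 + 19426128512040255548769520461218251200 + 18914914603828669876433480449080928800 + 18429916793474088597550570693976289600 + 17969168873637236382611806426626882360 + 17530896462085108665962737977196958400 + 17113494165368796554868387072977983200 + 16715505928964871053592378071280820800 + 16335608066942942166010733115115347600 + 15972594554344210117877161268112784320 + 15625364237945422941401570805762506400 + 15292909679691265006478133129044155200 + 14974307394697696985509838688855735300 + 14668709284601825618458617491123985600 + 14375335098909789106089445141301505888 + 14093465783244891280479848177746574400 + 13822437595105566448162928020482217200 + 13561636885763951986876835038963684800 + 13310495461953508431564301056760653600 + 13068486453554353732808586492092278080 + 12835120624026597416151290304733487400 + 12609943069219113250955653632720619200 + 12392530257680852677663314776984056800 + 12182487371957448394991055204492801600 + 11979445915758157588407870951084588240 + 11783061556483433693515938640411070400 + 11593012176540152504910842855888311200 + 11408996110245864369912258048651988800 + 11230730546023272739132379016641801475 + 11057950076084453158530342416385773760 + 10890405377961961444007155410076898400 + 10727862014111782914992123239777243200 + 10570099337433668460359886133309930800 + 10416909491963615294267713870508337600 + 10268096499221277932921032243786789920 + 10123475421767457116964397986832046400 + 9982871596465131323673225792570490200 + 9846119930760129524718798041987332800 + 9713064256020127774384760230609125600 + 9583556732606526070726296760867670592 + 9457457301914334938216740224540464400 + 9334633181110252666291847494351627200 + 9214958396737044298775285346988144800 + 9098313353740372851955345026140193600 + 8984584436818618191305903213313441180 + 8873663641302338954376200704507102400 + 8765448231042554332981368988598479200 + 8659840421029993437403280205603316800 + 8556747082684398277434193536488991600 + 8456079469946934768287908906647944640 + 8357752964482435526796189035640410400 + 8261686838453901785108876517989371200 + 8167804033471471083005366557557673800 + 8076030954443701744994070304101969600 + 7986297277172105058938580634056392160 + 7898535768631752256093101725989838400 = 3661081314759399341652108474601318124261, so H_91 = 3661081314759399341652108474601318124261/718766754945489455304472257065075294400 (already in lowest terms) ≈ 5.09356. (The PNT-adjacent estimate ln(91) + γ ≈ 5.08808 matches within O(1/n).)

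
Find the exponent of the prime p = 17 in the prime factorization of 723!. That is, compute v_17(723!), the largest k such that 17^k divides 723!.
v_17(723!) = 44

Legendre's formula: v_p(n!) = Σ_{k ≥ 1} ⌊n / p^k⌋. For p = 17, n = 723, the terms are:
  ⌊723/17^1⌋ = ⌊723/17⌋ = 42
  ⌊723/17^2⌋ = ⌊723/289⌋ = 2
(the next term ⌊723/17^3⌋ = 0, terminating the sum). Summing: v_17(723!) = 42 + 2 = 44.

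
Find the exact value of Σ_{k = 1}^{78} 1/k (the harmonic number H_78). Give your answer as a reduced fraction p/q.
H_78 = 61462860623241058403302042280303/12441066073952429195098876987200

Direct summation: H_78 = 1 + 1/2 + ... + 1/78. The least common denominator is lcm(1, ..., 78) = 410555180440430163438262940577600; over this denominator the numerator is 410555180440430163438262940577600 + 205277590220215081719131470288800 + 136851726813476721146087646859200 + 102638795110107540859565735144400 + 82111036088086032687652588115520 + 68425863406738360573043823429600 + 58650740062918594776894705796800 + 51319397555053770429782867572200 + 45617242271158907048695882286400 + 41055518044043016343826294057760 + 37323198221857287585296630961600 + 34212931703369180286521911714800 + 31581167726186935649097149275200 + 29325370031459297388447352898400 + 27370345362695344229217529371840 + 25659698777526885214891433786100 + 24150304731790009614015467092800 + 22808621135579453524347941143200 + 21608167391601587549382260030400 + 20527759022021508171913147028880 + 19550246687639531592298235265600 + 18661599110928643792648315480800 + 17850225236540441888620127851200 + 17106465851684590143260955857400 + 16422207217617206537530517623104 + 15790583863093467824548574637600 + 15205747423719635682898627428800 + 14662685015729648694223676449200 + 14157075187601040118560791054400 + 13685172681347672114608764685920 + 13243715498078392368976223889600 + 12829849388763442607445716893050 + 12441066073952429195098876987200 + 12075152365895004807007733546400 + 11730148012583718955378941159360 + 11404310567789726762173970571600 + 11096085957849463876709809204800 + 10804083695800793774691130015200 + 10527055908728978549699049758400 + 10263879511010754085956573514440 + 10013540986351955205811291233600 + 9775123343819765796149117632800 + 9547794893963492172982859083200 + 9330799555464321896324157740400 + 9123448454231781409739176457280 + 8925112618270220944310063925600 + 8735216605115535392303466820800 + 8553232925842295071630477928700 + 8378677151845513539556386542400 + 8211103608808603268765258811552 + 8050101577263336538005155697600 + 7895291931546733912274287318800 + 7746324159253399310155904539200 + 7602873711859817841449313714400 + 7464639644371457517059326192320 + 7331342507864824347111838224600 + 7202722463867195849794086676800 + 7078537593800520059280395527200 + 6958562380346273956580727806400 + 6842586340673836057304382342960 + 6730412794105412515381359681600 + 6621857749039196184488111944800 + 6516748895879843864099411755200 + 6414924694381721303722858446525 + 6316233545237387129819429855040 + 6220533036976214597549438493600 + 6127689260304927812511387172800 + 6037576182947502403503866773200 + 5950075078846813962873375950400 + 5865074006291859477689470579680 + 5782467330146903710398069585600 + 5702155283894863381086985285800 + 5624043567677125526551547131200 + 5548042978924731938354904602400 + 5474069072539068845843505874368 + 5402041847900396887345565007600 + 5331885460265326797899518708800 + 5263527954364489274849524879200 = 2028274400566954927308967395249999, so H_78 = 2028274400566954927308967395249999/410555180440430163438262940577600; reducing by gcd(2028274400566954927308967395249999, 410555180440430163438262940577600) = 33 gives 61462860623241058403302042280303/12441066073952429195098876987200 ≈ 4.94032. (The PNT-adjacent estimate ln(78) + γ ≈ 4.93392 matches within O(1/n).)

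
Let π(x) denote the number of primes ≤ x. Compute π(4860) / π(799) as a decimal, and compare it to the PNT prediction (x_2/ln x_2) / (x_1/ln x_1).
π(4860)/π(799) = 650/139 ≈ 4.6763;  PNT prediction ≈ 4.7889.

π(799) = 139 and π(4860) = 650, so π(4860)/π(799) ≈ 4.6763. The PNT-predicted ratio is (4860/ln(4860)) / (799/ln(799)) ≈ 4.7889. The two agree to within a few percent, as expected.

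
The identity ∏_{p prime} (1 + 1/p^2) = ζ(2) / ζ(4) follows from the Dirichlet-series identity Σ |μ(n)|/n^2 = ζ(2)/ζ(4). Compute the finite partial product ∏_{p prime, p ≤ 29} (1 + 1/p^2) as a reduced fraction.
∏ = 98543133200000/65309612248881

The primes p ≤ 29 are [2, 3, 5, 7, 11, 13, 17, 19, 23, 29]. For each, (1 + 1/p^2) = (p^2 + 1)/p^2. Multiplying these fractions over p ∈ [2, 3, 5, 7, 11, 13, 17, 19, 23, 29] gives 98543133200000/65309612248881. (In the limit P → ∞ this tends to ζ(2)/ζ(4).)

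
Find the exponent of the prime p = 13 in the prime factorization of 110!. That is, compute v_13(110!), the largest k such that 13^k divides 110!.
v_13(110!) = 8

Legendre's formula: v_p(n!) = Σ_{k ≥ 1} ⌊n / p^k⌋. For p = 13, n = 110, the terms are:
  ⌊110/13^1⌋ = ⌊110/13⌋ = 8
(the next term ⌊110/13^2⌋ = 0, terminating the sum). Summing: v_13(110!) = 8 = 8.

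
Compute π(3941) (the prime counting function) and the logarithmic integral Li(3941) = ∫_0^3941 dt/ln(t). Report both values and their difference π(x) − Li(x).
π(3941) = 546;  Li(3941) ≈ 558.24;  π(x) − Li(x) ≈ -12.24.

Direct count of primes ≤ 3941 gives π(3941) = 546. Numerical evaluation of the logarithmic integral gives Li(3941) ≈ 558.24. The difference π(x) − Li(x) ≈ -12.24 is typically negative for small/moderate x (Li(x) overestimates), though Littlewood's theorem shows this sign changes infinitely often.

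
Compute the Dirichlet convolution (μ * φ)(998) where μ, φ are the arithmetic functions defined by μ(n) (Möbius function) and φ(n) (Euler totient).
(μ * φ)(998) = 0

Divisors of 998: [1, 2, 499, 998]. For each d | 998:
  d = 1: μ(1) · φ(998/1) = 1 · 498 = 498
  d = 2: μ(2) · φ(998/2) = -1 · 498 = -498
  d = 499: μ(499) · φ(998/499) = -1 · 1 = -1
  d = 998: μ(998) · φ(998/998) = 1 · 1 = 1
Summing: (μ * φ)(998) = 498 + -498 + -1 + 1 = 0.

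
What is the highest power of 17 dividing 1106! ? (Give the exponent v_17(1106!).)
v_17(1106!) = 68

Legendre's formula: v_p(n!) = Σ_{k ≥ 1} ⌊n / p^k⌋. For p = 17, n = 1106, the terms are:
  ⌊1106/17^1⌋ = ⌊1106/17⌋ = 65
  ⌊1106/17^2⌋ = ⌊1106/289⌋ = 3
(the next term ⌊1106/17^3⌋ = 0, terminating the sum). Summing: v_17(1106!) = 65 + 3 = 68.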